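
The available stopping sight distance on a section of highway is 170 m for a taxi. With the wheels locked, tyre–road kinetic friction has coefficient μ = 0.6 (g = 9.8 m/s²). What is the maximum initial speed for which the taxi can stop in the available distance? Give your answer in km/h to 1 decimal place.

Maximum speed ≈ 161.0 km/h

a = μg = 0.6 × 9.8 = 5.880 m/s².
v²/(2a) = d ⇒ v = √(2 × 5.880 × 170) = √1999.20 = 44.7124 m/s.
44.7124 m/s × 3.6 = 160.965 km/h.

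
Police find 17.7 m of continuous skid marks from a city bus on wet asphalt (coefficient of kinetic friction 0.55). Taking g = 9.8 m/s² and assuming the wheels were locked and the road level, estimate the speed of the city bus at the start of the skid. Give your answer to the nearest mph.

Initial speed ≈ 31 mph

Deceleration a = μg = 0.55 × 9.8 = 5.390 m/s².
v = √(2a·d) = √(2 × 5.390 × 17.7) = √190.806 = 13.8133 m/s.
= 13.8133 ÷ 0.44704 = 30.899 mph.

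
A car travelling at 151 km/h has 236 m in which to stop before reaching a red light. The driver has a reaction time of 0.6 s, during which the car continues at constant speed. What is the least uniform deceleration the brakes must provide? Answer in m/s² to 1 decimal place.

151 km/h ÷ 3.6 = 41.9444 m/s.
Distance covered during reaction = 41.9444 × 0.6 = 25.167 m.
Distance available for braking: 236 − 25.167 = 210.833 m.
v² = 2a·d ⇒ a = v²/(2d) = 41.9444² / (2 × 210.833) = 1759.333 / 421.666 = 4.1723 m/s².

Required deceleration ≈ 4.2 m/s²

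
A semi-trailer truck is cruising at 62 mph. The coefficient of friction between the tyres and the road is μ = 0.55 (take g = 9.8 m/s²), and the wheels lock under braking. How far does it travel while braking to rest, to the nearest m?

62 mph × 0.44704 = 27.7165 m/s.
a = μg = 0.55 × 9.8 = 5.390 m/s².
Braking distance = v²/(2a) = 27.7165² / (2 × 5.390) = 768.204 / 10.780 = 71.262 m.

Braking distance ≈ 71 m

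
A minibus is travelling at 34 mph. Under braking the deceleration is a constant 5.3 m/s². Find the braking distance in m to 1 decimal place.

34 mph × 0.44704 = 15.1994 m/s.
Braking distance = v²/(2a) = 15.1994² / (2 × 5.300) = 231.022 / 10.600 = 21.795 m.

Braking distance ≈ 21.8 m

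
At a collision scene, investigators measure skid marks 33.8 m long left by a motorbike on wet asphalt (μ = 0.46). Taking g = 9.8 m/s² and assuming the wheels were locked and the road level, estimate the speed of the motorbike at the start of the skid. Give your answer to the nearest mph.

Initial speed ≈ 39 mph

Deceleration a = μg = 0.46 × 9.8 = 4.508 m/s².
v = √(2a·d) = √(2 × 4.508 × 33.8) = √304.741 = 17.4568 m/s.
= 17.4568 ÷ 0.44704 = 39.050 mph.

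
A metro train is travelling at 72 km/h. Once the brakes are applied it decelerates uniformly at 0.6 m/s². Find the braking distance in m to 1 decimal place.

72 km/h ÷ 3.6 = 20.0000 m/s.
Braking distance = v²/(2a) = 20.0000² / (2 × 0.600) = 400.000 / 1.200 = 333.333 m.

Braking distance ≈ 333.3 m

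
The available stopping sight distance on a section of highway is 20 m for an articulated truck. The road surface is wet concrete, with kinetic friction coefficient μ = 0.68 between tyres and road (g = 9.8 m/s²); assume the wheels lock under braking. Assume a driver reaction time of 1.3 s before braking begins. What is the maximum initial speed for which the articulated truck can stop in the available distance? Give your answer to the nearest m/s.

Maximum speed ≈ 10 m/s

a = μg = 0.68 × 9.8 = 6.664 m/s².
Stopping distance: v·t_r + v²/(2a) = 20 with t_r = 1.3 s and a = 6.664 m/s².
So v² + 17.326 v − 266.56 = 0.
Positive root: v = −a·t_r + √((a·t_r)² + 2a·d) = −8.663 + √(75.048 + 266.56) = 9.8196 m/s.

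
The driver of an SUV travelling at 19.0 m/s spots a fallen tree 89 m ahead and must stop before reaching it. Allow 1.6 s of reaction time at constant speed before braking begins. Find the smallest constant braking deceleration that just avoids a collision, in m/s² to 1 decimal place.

Required deceleration ≈ 3.1 m/s²

Distance covered during reaction = 19.0000 × 1.6 = 30.400 m.
Distance available for braking: 89 − 30.400 = 58.600 m.
v² = 2a·d ⇒ a = v²/(2d) = 19.0000² / (2 × 58.600) = 361.000 / 117.200 = 3.0802 m/s².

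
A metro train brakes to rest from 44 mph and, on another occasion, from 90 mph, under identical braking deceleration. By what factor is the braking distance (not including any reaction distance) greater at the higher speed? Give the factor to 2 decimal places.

Factor ≈ 4.18

Braking distance d = v²/(2a), so with a fixed, d ∝ v².
Factor = (90/44)² = 2.0455² = 4.1841.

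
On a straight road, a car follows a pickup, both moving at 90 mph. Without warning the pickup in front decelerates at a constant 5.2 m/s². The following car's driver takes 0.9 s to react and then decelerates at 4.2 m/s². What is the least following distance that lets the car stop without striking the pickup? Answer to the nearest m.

Minimum gap ≈ 73 m

90 mph × 0.44704 = 40.2336 m/s.
Leader travels v²/(2a_L) = 1618.743 / 10.400 = 155.648 m before stopping.
Follower covers v·t_r = 40.2336 × 0.9 = 36.210 m while reacting, then v²/(2a_F) = 1618.743 / 8.400 = 192.707 m while braking, for a total of 36.210 + 192.707 = 228.917 m.
Since a_F ≤ a_L and the follower starts braking later, the follower is never slower than the leader, so the closest approach is when both have stopped.
Minimum gap = 228.917 − 155.648 = 73.269 m.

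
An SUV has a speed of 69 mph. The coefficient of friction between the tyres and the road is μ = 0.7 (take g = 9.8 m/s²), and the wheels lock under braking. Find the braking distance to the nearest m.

69 mph × 0.44704 = 30.8458 m/s.
a = μg = 0.7 × 9.8 = 6.860 m/s².
Braking distance = v²/(2a) = 30.8458² / (2 × 6.860) = 951.463 / 13.720 = 69.349 m.

Braking distance ≈ 69 m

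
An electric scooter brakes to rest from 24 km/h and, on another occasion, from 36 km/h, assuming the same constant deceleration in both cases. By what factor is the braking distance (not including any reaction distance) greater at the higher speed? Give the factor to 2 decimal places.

Braking distance d = v²/(2a), so with a fixed, d ∝ v².
Factor = (36/24)² = 1.5000² = 2.2500.

Factor ≈ 2.25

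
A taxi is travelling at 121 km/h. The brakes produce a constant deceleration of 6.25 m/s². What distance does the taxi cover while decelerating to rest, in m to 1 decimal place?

121 km/h ÷ 3.6 = 33.6111 m/s.
Braking distance = v²/(2a) = 33.6111² / (2 × 6.250) = 1129.706 / 12.500 = 90.376 m.

Braking distance ≈ 90.4 m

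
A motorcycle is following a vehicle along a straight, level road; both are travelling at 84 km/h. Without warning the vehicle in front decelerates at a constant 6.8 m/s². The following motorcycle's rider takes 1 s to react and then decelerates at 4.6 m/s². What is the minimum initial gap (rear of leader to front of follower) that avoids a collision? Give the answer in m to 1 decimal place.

Minimum gap ≈ 42.5 m

84 km/h ÷ 3.6 = 23.3333 m/s.
Leader travels v²/(2a_L) = 544.443 / 13.600 = 40.033 m before stopping.
Follower covers v·t_r = 23.3333 × 1 = 23.333 m while reacting, then v²/(2a_F) = 544.443 / 9.200 = 59.179 m while braking, for a total of 23.333 + 59.179 = 82.512 m.
Since a_F ≤ a_L and the follower starts braking later, the follower is never slower than the leader, so the closest approach is when both have stopped.
Minimum gap = 82.512 − 40.033 = 42.479 m.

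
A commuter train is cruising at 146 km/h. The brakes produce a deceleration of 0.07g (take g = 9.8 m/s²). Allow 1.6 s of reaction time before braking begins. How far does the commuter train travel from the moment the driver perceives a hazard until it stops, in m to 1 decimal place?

Total stopping distance ≈ 1263.7 m

146 km/h ÷ 3.6 = 40.5556 m/s.
a = 0.07 × 9.8 = 0.686 m/s².
Reaction distance = v·t_r = 40.5556 × 1.6 = 64.889 m.
Braking distance = v²/(2a) = 40.5556² / (2 × 0.686) = 1644.757 / 1.372 = 1198.802 m.
Total = 64.889 + 1198.802 = 1263.691 m.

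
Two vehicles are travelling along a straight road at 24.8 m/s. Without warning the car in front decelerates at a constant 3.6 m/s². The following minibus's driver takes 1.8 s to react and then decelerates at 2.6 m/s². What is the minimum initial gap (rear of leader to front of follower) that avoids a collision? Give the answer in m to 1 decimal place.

Leader travels v²/(2a_L) = 615.040 / 7.200 = 85.422 m before stopping.
Follower covers v·t_r = 24.8000 × 1.8 = 44.640 m while reacting, then v²/(2a_F) = 615.040 / 5.200 = 118.277 m while braking, for a total of 44.640 + 118.277 = 162.917 m.
Since a_F ≤ a_L and the follower starts braking later, the follower is never slower than the leader, so the closest approach is when both have stopped.
Minimum gap = 162.917 − 85.422 = 77.495 m.

Minimum gap ≈ 77.5 m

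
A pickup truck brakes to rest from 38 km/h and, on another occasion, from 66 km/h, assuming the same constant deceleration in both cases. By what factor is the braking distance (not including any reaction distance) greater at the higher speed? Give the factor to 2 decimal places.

Braking distance d = v²/(2a), so with a fixed, d ∝ v².
Factor = (66/38)² = 1.7368² = 3.0165.

Factor ≈ 3.02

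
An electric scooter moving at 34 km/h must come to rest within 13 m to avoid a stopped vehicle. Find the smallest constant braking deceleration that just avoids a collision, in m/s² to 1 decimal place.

Required deceleration ≈ 3.4 m/s²

34 km/h ÷ 3.6 = 9.4444 m/s.
v² = 2a·d ⇒ a = v²/(2d) = 9.4444² / (2 × 13.000) = 89.197 / 26.000 = 3.4307 m/s².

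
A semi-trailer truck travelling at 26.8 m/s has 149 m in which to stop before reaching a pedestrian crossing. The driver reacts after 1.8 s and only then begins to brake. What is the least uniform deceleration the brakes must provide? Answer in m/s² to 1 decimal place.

Required deceleration ≈ 3.6 m/s²

Distance covered during reaction = 26.8000 × 1.8 = 48.240 m.
Distance available for braking: 149 − 48.240 = 100.760 m.
v² = 2a·d ⇒ a = v²/(2d) = 26.8000² / (2 × 100.760) = 718.240 / 201.520 = 3.5641 m/s².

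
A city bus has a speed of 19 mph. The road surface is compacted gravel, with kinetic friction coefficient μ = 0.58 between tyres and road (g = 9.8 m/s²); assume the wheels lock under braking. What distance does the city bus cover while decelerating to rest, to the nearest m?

Braking distance ≈ 6 m

19 mph × 0.44704 = 8.4938 m/s.
a = μg = 0.58 × 9.8 = 5.684 m/s².
Braking distance = v²/(2a) = 8.4938² / (2 × 5.684) = 72.145 / 11.368 = 6.346 m.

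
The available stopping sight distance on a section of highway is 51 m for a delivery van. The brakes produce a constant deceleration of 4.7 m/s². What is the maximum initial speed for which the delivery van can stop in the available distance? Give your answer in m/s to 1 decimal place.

v²/(2a) = d ⇒ v = √(2 × 4.700 × 51) = √479.40 = 21.8952 m/s.

Maximum speed ≈ 21.9 m/s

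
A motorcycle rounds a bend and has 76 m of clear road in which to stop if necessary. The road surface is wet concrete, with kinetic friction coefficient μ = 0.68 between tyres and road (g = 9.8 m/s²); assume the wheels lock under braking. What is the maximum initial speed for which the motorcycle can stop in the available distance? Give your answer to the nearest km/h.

Maximum speed ≈ 115 km/h

a = μg = 0.68 × 9.8 = 6.664 m/s².
v²/(2a) = d ⇒ v = √(2 × 6.664 × 76) = √1012.93 = 31.8266 m/s.
31.8266 m/s × 3.6 = 114.576 km/h.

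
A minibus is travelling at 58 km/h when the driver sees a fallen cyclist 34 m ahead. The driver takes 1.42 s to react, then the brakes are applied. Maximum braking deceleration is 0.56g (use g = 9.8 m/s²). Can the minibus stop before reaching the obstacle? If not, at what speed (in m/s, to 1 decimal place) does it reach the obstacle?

No — it strikes the obstacle at 11.7 m/s

58 km/h ÷ 3.6 = 16.1111 m/s.
a = 0.56 × 9.8 = 5.488 m/s².
Reaction distance = 16.1111 × 1.42 = 22.878 m.
Braking distance needed to stop: v²/(2a) = 259.568 / 10.976 = 23.649 m, so total needed = 22.878 + 23.649 = 46.527 m > 34 m — it cannot stop.
Distance remaining when braking begins: 34 − 22.878 = 11.122 m.
v² = v₀² − 2a·d = 259.568 − 2 × 5.488 × 11.122 = 137.493 m²/s².
v = √137.493 = 11.726 m/s.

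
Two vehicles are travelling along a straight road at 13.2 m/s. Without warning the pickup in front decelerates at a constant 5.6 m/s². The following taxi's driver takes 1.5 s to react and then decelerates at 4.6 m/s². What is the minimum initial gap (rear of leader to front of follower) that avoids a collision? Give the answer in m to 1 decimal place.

Minimum gap ≈ 23.2 m

Leader travels v²/(2a_L) = 174.240 / 11.200 = 15.557 m before stopping.
Follower covers v·t_r = 13.2000 × 1.5 = 19.800 m while reacting, then v²/(2a_F) = 174.240 / 9.200 = 18.939 m while braking, for a total of 19.800 + 18.939 = 38.739 m.
Since a_F ≤ a_L and the follower starts braking later, the follower is never slower than the leader, so the closest approach is when both have stopped.
Minimum gap = 38.739 − 15.557 = 23.182 m.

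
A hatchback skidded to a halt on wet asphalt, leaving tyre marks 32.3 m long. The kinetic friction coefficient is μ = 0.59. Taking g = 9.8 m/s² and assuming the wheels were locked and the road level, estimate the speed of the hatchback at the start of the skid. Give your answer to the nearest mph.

Deceleration a = μg = 0.59 × 9.8 = 5.782 m/s².
v = √(2a·d) = √(2 × 5.782 × 32.3) = √373.517 = 19.3266 m/s.
= 19.3266 ÷ 0.44704 = 43.232 mph.

Initial speed ≈ 43 mph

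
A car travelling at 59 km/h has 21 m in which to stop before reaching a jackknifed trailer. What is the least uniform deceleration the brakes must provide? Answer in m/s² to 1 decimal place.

59 km/h ÷ 3.6 = 16.3889 m/s.
v² = 2a·d ⇒ a = v²/(2d) = 16.3889² / (2 × 21.000) = 268.596 / 42.000 = 6.3951 m/s².

Required deceleration ≈ 6.4 m/s²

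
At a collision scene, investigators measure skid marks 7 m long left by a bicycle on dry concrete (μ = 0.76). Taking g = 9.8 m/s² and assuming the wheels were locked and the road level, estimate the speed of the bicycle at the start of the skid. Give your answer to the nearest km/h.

Deceleration a = μg = 0.76 × 9.8 = 7.448 m/s².
v = √(2a·d) = √(2 × 7.448 × 7) = √104.272 = 10.2114 m/s.
= 10.2114 × 3.6 = 36.761 km/h.

Initial speed ≈ 37 km/h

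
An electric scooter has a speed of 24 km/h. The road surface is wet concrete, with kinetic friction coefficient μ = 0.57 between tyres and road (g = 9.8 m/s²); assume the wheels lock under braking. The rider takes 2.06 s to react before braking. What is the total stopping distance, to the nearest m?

Total stopping distance ≈ 18 m

24 km/h ÷ 3.6 = 6.6667 m/s.
a = μg = 0.57 × 9.8 = 5.586 m/s².
Reaction distance = v·t_r = 6.6667 × 2.06 = 13.733 m.
Braking distance = v²/(2a) = 6.6667² / (2 × 5.586) = 44.445 / 11.172 = 3.978 m.
Total = 13.733 + 3.978 = 17.711 m.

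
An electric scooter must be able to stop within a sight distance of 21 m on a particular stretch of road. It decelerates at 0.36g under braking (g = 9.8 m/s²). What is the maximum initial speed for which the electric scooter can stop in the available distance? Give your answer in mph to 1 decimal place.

Maximum speed ≈ 27.2 mph

a = 0.36 × 9.8 = 3.528 m/s².
v²/(2a) = d ⇒ v = √(2 × 3.528 × 21) = √148.18 = 12.1729 m/s.
12.1729 m/s ÷ 0.44704 = 27.230 mph.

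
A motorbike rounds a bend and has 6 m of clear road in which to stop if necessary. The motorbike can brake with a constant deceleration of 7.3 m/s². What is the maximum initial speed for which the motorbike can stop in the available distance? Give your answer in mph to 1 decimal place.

Maximum speed ≈ 20.9 mph

v²/(2a) = d ⇒ v = √(2 × 7.300 × 6) = √87.60 = 9.3595 m/s.
9.3595 m/s ÷ 0.44704 = 20.937 mph.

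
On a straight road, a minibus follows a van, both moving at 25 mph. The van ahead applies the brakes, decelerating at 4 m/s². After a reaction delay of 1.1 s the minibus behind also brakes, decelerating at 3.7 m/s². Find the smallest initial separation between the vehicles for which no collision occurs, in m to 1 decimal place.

25 mph × 0.44704 = 11.1760 m/s.
Leader travels v²/(2a_L) = 124.903 / 8.000 = 15.613 m before stopping.
Follower covers v·t_r = 11.1760 × 1.1 = 12.294 m while reacting, then v²/(2a_F) = 124.903 / 7.400 = 16.879 m while braking, for a total of 12.294 + 16.879 = 29.173 m.
Since a_F ≤ a_L and the follower starts braking later, the follower is never slower than the leader, so the closest approach is when both have stopped.
Minimum gap = 29.173 − 15.613 = 13.560 m.

Minimum gap ≈ 13.6 m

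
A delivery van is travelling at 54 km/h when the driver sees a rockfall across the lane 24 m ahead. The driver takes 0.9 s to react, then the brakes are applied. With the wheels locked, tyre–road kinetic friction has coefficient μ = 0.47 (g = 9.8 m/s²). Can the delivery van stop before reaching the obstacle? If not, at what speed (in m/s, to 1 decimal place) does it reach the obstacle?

54 km/h ÷ 3.6 = 15.0000 m/s.
a = μg = 0.47 × 9.8 = 4.606 m/s².
Reaction distance = 15.0000 × 0.9 = 13.500 m.
Braking distance needed to stop: v²/(2a) = 225.000 / 9.212 = 24.425 m, so total needed = 13.500 + 24.425 = 37.925 m > 24 m — it cannot stop.
Distance remaining when braking begins: 24 − 13.500 = 10.500 m.
v² = v₀² − 2a·d = 225.000 − 2 × 4.606 × 10.500 = 128.274 m²/s².
v = √128.274 = 11.326 m/s.

No — it strikes the obstacle at 11.3 m/s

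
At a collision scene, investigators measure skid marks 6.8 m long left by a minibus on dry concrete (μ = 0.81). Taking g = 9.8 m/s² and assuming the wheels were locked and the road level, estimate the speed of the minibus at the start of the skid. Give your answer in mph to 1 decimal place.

Initial speed ≈ 23.2 mph

Deceleration a = μg = 0.81 × 9.8 = 7.938 m/s².
v = √(2a·d) = √(2 × 7.938 × 6.8) = √107.957 = 10.3902 m/s.
= 10.3902 ÷ 0.44704 = 23.242 mph.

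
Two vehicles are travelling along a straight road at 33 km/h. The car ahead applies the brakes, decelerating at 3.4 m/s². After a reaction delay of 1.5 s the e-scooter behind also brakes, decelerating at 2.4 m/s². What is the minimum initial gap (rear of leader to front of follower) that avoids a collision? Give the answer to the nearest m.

Minimum gap ≈ 19 m

33 km/h ÷ 3.6 = 9.1667 m/s.
Leader travels v²/(2a_L) = 84.028 / 6.800 = 12.357 m before stopping.
Follower covers v·t_r = 9.1667 × 1.5 = 13.750 m while reacting, then v²/(2a_F) = 84.028 / 4.800 = 17.506 m while braking, for a total of 13.750 + 17.506 = 31.256 m.
Since a_F ≤ a_L and the follower starts braking later, the follower is never slower than the leader, so the closest approach is when both have stopped.
Minimum gap = 31.256 − 12.357 = 18.899 m.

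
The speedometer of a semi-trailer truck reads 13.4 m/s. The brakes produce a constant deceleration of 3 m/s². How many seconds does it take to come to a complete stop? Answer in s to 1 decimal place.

Braking time = v/a = 13.4000 / 3.000 = 4.467 s.

Braking time ≈ 4.5 s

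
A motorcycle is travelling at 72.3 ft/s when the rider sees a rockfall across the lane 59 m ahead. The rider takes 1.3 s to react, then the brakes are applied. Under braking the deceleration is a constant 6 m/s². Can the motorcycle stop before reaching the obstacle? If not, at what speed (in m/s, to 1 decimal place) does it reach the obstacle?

72.3 ft/s × 0.3048 = 22.0370 m/s.
Reaction distance = 22.0370 × 1.3 = 28.648 m.
Braking distance needed to stop: v²/(2a) = 485.629 / 12.000 = 40.469 m, so total needed = 28.648 + 40.469 = 69.117 m > 59 m — it cannot stop.
Distance remaining when braking begins: 59 − 28.648 = 30.352 m.
v² = v₀² − 2a·d = 485.629 − 2 × 6.000 × 30.352 = 121.405 m²/s².
v = √121.405 = 11.018 m/s.

No — it strikes the obstacle at 11.0 m/s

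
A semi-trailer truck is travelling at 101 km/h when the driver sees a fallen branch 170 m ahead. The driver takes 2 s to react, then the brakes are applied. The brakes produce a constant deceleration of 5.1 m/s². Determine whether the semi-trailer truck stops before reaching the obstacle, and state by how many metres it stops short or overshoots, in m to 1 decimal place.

101 km/h ÷ 3.6 = 28.0556 m/s.
Reaction distance = 28.0556 × 2 = 56.111 m.
Braking distance = v²/(2a) = 787.117 / 10.200 = 77.168 m.
Total stopping distance = 56.111 + 77.168 = 133.279 m, vs 170 m available — it stops with 170 − 133.279 = 36.721 m to spare.

Yes — it stops 36.7 m short of the obstacle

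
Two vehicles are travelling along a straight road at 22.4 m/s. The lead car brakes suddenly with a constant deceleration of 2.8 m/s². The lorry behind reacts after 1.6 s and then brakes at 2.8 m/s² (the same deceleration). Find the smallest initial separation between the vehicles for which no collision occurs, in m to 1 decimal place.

Minimum gap ≈ 35.8 m

Leader travels v²/(2a_L) = 501.760 / 5.600 = 89.600 m before stopping.
Follower covers v·t_r = 22.4000 × 1.6 = 35.840 m while reacting, then v²/(2a_F) = 501.760 / 5.600 = 89.600 m while braking, for a total of 35.840 + 89.600 = 125.440 m.
Since a_F ≤ a_L and the follower starts braking later, the follower is never slower than the leader, so the closest approach is when both have stopped.
Minimum gap = 125.440 − 89.600 = 35.840 m.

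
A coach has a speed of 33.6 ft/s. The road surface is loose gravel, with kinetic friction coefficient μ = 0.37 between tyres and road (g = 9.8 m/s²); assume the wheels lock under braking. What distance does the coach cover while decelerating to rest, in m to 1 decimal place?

33.6 ft/s × 0.3048 = 10.2413 m/s.
a = μg = 0.37 × 9.8 = 3.626 m/s².
Braking distance = v²/(2a) = 10.2413² / (2 × 3.626) = 104.884 / 7.252 = 14.463 m.

Braking distance ≈ 14.5 m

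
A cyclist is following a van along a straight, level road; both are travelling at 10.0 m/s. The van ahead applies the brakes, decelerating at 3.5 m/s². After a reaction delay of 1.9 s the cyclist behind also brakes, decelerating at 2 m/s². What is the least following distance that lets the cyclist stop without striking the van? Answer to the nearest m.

Minimum gap ≈ 30 m

Leader travels v²/(2a_L) = 100.000 / 7.000 = 14.286 m before stopping.
Follower covers v·t_r = 10.0000 × 1.9 = 19.000 m while reacting, then v²/(2a_F) = 100.000 / 4.000 = 25.000 m while braking, for a total of 19.000 + 25.000 = 44.000 m.
Since a_F ≤ a_L and the follower starts braking later, the follower is never slower than the leader, so the closest approach is when both have stopped.
Minimum gap = 44.000 − 14.286 = 29.714 m.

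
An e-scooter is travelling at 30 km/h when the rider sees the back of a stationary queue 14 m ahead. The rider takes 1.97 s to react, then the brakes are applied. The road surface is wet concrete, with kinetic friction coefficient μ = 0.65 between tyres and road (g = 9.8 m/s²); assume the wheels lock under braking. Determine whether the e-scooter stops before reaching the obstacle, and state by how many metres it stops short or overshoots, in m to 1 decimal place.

30 km/h ÷ 3.6 = 8.3333 m/s.
a = μg = 0.65 × 9.8 = 6.370 m/s².
Reaction distance = 8.3333 × 1.97 = 16.417 m.
Braking distance = v²/(2a) = 69.444 / 12.740 = 5.451 m.
Total stopping distance = 16.417 + 5.451 = 21.868 m, vs 14 m available — it cannot stop in time and overshoots by 21.868 − 14 = 7.868 m.

No — it overshoots by 7.9 m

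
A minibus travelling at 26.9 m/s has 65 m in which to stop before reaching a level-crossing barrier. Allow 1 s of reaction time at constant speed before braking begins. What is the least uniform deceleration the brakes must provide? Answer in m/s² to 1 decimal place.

Required deceleration ≈ 9.5 m/s²

Distance covered during reaction = 26.9000 × 1 = 26.900 m.
Distance available for braking: 65 − 26.900 = 38.100 m.
v² = 2a·d ⇒ a = v²/(2d) = 26.9000² / (2 × 38.100) = 723.610 / 76.200 = 9.4962 m/s².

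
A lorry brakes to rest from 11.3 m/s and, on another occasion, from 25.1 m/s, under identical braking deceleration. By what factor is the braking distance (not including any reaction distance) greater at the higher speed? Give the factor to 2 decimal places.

Factor ≈ 4.93

Braking distance d = v²/(2a), so with a fixed, d ∝ v².
Factor = (25.1/11.3)² = 2.2212² = 4.9337.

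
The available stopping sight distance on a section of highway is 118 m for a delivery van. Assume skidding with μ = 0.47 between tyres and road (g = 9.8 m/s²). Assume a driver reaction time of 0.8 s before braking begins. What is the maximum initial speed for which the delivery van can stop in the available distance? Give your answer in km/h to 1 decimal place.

a = μg = 0.47 × 9.8 = 4.606 m/s².
Stopping distance: v·t_r + v²/(2a) = 118 with t_r = 0.8 s and a = 4.606 m/s².
So v² + 7.370 v − 1087.02 = 0.
Positive root: v = −a·t_r + √((a·t_r)² + 2a·d) = −3.685 + √(13.579 + 1087.02) = 29.4903 m/s.
29.4903 m/s × 3.6 = 106.165 km/h.

Maximum speed ≈ 106.2 km/h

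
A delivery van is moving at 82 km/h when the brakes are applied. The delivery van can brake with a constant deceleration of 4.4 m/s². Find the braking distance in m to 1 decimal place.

Braking distance ≈ 59.0 m

82 km/h ÷ 3.6 = 22.7778 m/s.
Braking distance = v²/(2a) = 22.7778² / (2 × 4.400) = 518.828 / 8.800 = 58.958 m.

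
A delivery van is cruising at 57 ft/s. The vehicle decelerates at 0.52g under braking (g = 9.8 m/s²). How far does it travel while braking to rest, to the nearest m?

Braking distance ≈ 30 m

57 ft/s × 0.3048 = 17.3736 m/s.
a = 0.52 × 9.8 = 5.096 m/s².
Braking distance = v²/(2a) = 17.3736² / (2 × 5.096) = 301.842 / 10.192 = 29.616 m.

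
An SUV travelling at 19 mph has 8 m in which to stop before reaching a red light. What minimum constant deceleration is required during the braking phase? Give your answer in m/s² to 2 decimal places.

19 mph × 0.44704 = 8.4938 m/s.
v² = 2a·d ⇒ a = v²/(2d) = 8.4938² / (2 × 8.000) = 72.145 / 16.000 = 4.5091 m/s².

Required deceleration ≈ 4.51 m/s²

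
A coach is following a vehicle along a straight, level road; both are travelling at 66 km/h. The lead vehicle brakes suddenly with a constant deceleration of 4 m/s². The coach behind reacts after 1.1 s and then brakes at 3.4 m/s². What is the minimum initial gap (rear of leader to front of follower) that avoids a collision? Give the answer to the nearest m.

Minimum gap ≈ 28 m

66 km/h ÷ 3.6 = 18.3333 m/s.
Leader travels v²/(2a_L) = 336.110 / 8.000 = 42.014 m before stopping.
Follower covers v·t_r = 18.3333 × 1.1 = 20.167 m while reacting, then v²/(2a_F) = 336.110 / 6.800 = 49.428 m while braking, for a total of 20.167 + 49.428 = 69.595 m.
Since a_F ≤ a_L and the follower starts braking later, the follower is never slower than the leader, so the closest approach is when both have stopped.
Minimum gap = 69.595 − 42.014 = 27.581 m.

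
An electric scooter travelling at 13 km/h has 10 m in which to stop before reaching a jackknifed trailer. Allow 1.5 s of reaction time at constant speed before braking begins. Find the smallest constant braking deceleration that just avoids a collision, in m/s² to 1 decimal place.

Required deceleration ≈ 1.4 m/s²

13 km/h ÷ 3.6 = 3.6111 m/s.
Distance covered during reaction = 3.6111 × 1.5 = 5.417 m.
Distance available for braking: 10 − 5.417 = 4.583 m.
v² = 2a·d ⇒ a = v²/(2d) = 3.6111² / (2 × 4.583) = 13.040 / 9.166 = 1.4226 m/s².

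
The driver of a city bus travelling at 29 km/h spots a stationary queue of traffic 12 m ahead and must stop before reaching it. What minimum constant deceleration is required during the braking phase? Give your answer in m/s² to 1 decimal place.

Required deceleration ≈ 2.7 m/s²

29 km/h ÷ 3.6 = 8.0556 m/s.
v² = 2a·d ⇒ a = v²/(2d) = 8.0556² / (2 × 12.000) = 64.893 / 24.000 = 2.7039 m/s².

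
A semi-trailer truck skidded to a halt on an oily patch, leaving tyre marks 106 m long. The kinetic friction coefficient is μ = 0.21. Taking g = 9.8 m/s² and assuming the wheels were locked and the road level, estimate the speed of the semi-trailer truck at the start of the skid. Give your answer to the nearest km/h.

Initial speed ≈ 75 km/h

Deceleration a = μg = 0.21 × 9.8 = 2.058 m/s².
v = √(2a·d) = √(2 × 2.058 × 106) = √436.296 = 20.8877 m/s.
= 20.8877 × 3.6 = 75.196 km/h.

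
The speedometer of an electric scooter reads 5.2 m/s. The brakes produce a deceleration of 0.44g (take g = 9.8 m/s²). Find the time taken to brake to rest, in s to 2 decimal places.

Braking time ≈ 1.21 s

a = 0.44 × 9.8 = 4.312 m/s².
Braking time = v/a = 5.2000 / 4.312 = 1.206 s.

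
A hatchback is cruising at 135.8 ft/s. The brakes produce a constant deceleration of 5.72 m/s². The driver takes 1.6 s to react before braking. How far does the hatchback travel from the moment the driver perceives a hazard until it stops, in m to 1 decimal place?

135.8 ft/s × 0.3048 = 41.3918 m/s.
Reaction distance = v·t_r = 41.3918 × 1.6 = 66.227 m.
Braking distance = v²/(2a) = 41.3918² / (2 × 5.720) = 1713.281 / 11.440 = 149.762 m.
Total = 66.227 + 149.762 = 215.989 m.

Total stopping distance ≈ 216.0 m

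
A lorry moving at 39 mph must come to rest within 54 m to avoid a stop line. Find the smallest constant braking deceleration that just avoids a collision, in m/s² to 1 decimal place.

39 mph × 0.44704 = 17.4346 m/s.
v² = 2a·d ⇒ a = v²/(2d) = 17.4346² / (2 × 54.000) = 303.965 / 108.000 = 2.8145 m/s².

Required deceleration ≈ 2.8 m/s²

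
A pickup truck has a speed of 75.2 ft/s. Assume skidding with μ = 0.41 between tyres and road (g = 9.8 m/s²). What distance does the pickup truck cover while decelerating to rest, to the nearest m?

Braking distance ≈ 65 m

75.2 ft/s × 0.3048 = 22.9210 m/s.
a = μg = 0.41 × 9.8 = 4.018 m/s².
Braking distance = v²/(2a) = 22.9210² / (2 × 4.018) = 525.372 / 8.036 = 65.377 m.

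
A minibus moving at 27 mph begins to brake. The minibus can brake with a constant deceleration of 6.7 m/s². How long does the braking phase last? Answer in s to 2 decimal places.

27 mph × 0.44704 = 12.0701 m/s.
Braking time = v/a = 12.0701 / 6.700 = 1.802 s.

Braking time ≈ 1.80 s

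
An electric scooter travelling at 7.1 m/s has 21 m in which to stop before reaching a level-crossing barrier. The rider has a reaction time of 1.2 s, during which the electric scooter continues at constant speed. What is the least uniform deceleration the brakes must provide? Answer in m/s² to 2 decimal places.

Required deceleration ≈ 2.02 m/s²

Distance covered during reaction = 7.1000 × 1.2 = 8.520 m.
Distance available for braking: 21 − 8.520 = 12.480 m.
v² = 2a·d ⇒ a = v²/(2d) = 7.1000² / (2 × 12.480) = 50.410 / 24.960 = 2.0196 m/s².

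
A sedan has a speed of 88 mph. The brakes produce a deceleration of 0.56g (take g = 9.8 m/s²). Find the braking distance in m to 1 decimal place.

88 mph × 0.44704 = 39.3395 m/s.
a = 0.56 × 9.8 = 5.488 m/s².
Braking distance = v²/(2a) = 39.3395² / (2 × 5.488) = 1547.596 / 10.976 = 140.998 m.

Braking distance ≈ 141.0 m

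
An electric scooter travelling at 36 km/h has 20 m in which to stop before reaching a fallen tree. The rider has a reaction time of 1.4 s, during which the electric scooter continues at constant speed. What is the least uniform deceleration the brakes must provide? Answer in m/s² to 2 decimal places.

Required deceleration ≈ 8.33 m/s²

36 km/h ÷ 3.6 = 10.0000 m/s.
Distance covered during reaction = 10.0000 × 1.4 = 14.000 m.
Distance available for braking: 20 − 14.000 = 6.000 m.
v² = 2a·d ⇒ a = v²/(2d) = 10.0000² / (2 × 6.000) = 100.000 / 12.000 = 8.3333 m/s².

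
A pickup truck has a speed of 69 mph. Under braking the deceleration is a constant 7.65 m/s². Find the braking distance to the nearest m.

69 mph × 0.44704 = 30.8458 m/s.
Braking distance = v²/(2a) = 30.8458² / (2 × 7.650) = 951.463 / 15.300 = 62.187 m.

Braking distance ≈ 62 m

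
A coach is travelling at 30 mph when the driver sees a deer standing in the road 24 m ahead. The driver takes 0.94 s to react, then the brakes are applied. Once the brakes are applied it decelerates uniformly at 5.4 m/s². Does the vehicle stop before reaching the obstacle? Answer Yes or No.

30 mph × 0.44704 = 13.4112 m/s.
Reaction distance = 13.4112 × 0.94 = 12.607 m.
Braking distance = v²/(2a) = 179.860 / 10.800 = 16.654 m.
Total stopping distance = 12.607 + 16.654 = 29.261 m, vs 24 m available — it cannot stop in time and overshoots by 29.261 − 24 = 5.261 m.

No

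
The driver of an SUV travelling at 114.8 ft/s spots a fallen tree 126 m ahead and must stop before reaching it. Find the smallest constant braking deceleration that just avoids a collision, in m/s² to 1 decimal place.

Required deceleration ≈ 4.9 m/s²

114.8 ft/s × 0.3048 = 34.9910 m/s.
v² = 2a·d ⇒ a = v²/(2d) = 34.9910² / (2 × 126.000) = 1224.370 / 252.000 = 4.8586 m/s².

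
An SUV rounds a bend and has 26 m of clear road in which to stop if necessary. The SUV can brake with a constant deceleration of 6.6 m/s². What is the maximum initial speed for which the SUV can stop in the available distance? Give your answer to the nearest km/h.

Maximum speed ≈ 67 km/h

v²/(2a) = d ⇒ v = √(2 × 6.600 × 26) = √343.20 = 18.5257 m/s.
18.5257 m/s × 3.6 = 66.693 km/h.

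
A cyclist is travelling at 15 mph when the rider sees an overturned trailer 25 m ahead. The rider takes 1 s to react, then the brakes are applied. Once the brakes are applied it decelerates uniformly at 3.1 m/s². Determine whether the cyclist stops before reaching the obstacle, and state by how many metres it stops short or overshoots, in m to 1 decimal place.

15 mph × 0.44704 = 6.7056 m/s.
Reaction distance = 6.7056 × 1 = 6.706 m.
Braking distance = v²/(2a) = 44.965 / 6.200 = 7.252 m.
Total stopping distance = 6.706 + 7.252 = 13.958 m, vs 25 m available — it stops with 25 − 13.958 = 11.042 m to spare.

Yes — it stops 11.0 m short of the obstacle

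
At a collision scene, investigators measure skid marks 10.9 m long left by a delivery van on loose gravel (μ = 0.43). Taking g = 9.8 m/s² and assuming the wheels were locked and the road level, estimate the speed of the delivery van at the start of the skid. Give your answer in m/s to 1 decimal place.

Deceleration a = μg = 0.43 × 9.8 = 4.214 m/s².
v = √(2a·d) = √(2 × 4.214 × 10.9) = √91.865 = 9.5846 m/s.

Initial speed ≈ 9.6 m/s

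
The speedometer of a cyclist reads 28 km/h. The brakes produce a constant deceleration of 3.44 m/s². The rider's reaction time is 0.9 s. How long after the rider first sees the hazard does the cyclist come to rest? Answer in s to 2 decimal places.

Total time ≈ 3.16 s

28 km/h ÷ 3.6 = 7.7778 m/s.
Braking time = v/a = 7.7778 / 3.440 = 2.261 s.
Total = 0.9 + 2.261 = 3.161 s.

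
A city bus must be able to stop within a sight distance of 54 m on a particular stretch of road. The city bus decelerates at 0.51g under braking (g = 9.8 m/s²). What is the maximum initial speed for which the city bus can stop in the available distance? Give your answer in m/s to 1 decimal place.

Maximum speed ≈ 23.2 m/s

a = 0.51 × 9.8 = 4.998 m/s².
v²/(2a) = d ⇒ v = √(2 × 4.998 × 54) = √539.78 = 23.2332 m/s.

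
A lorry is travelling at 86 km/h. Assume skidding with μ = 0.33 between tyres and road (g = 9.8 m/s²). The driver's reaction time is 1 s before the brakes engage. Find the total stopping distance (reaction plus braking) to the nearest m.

86 km/h ÷ 3.6 = 23.8889 m/s.
a = μg = 0.33 × 9.8 = 3.234 m/s².
Reaction distance = v·t_r = 23.8889 × 1 = 23.889 m.
Braking distance = v²/(2a) = 23.8889² / (2 × 3.234) = 570.680 / 6.468 = 88.231 m.
Total = 23.889 + 88.231 = 112.120 m.

Total stopping distance ≈ 112 m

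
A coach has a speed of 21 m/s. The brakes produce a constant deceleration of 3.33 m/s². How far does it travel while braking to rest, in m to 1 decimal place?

Braking distance = v²/(2a) = 21.0000² / (2 × 3.330) = 441.000 / 6.660 = 66.216 m.

Braking distance ≈ 66.2 m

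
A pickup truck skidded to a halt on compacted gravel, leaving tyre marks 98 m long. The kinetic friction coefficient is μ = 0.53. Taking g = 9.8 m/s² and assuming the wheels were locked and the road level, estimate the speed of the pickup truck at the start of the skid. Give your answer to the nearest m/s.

Deceleration a = μg = 0.53 × 9.8 = 5.194 m/s².
v = √(2a·d) = √(2 × 5.194 × 98) = √1018.024 = 31.9065 m/s.

Initial speed ≈ 32 m/s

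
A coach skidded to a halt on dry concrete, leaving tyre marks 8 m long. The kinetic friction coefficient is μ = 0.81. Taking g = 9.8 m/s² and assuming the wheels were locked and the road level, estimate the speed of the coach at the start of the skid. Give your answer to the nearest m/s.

Deceleration a = μg = 0.81 × 9.8 = 7.938 m/s².
v = √(2a·d) = √(2 × 7.938 × 8) = √127.008 = 11.2698 m/s.

Initial speed ≈ 11 m/s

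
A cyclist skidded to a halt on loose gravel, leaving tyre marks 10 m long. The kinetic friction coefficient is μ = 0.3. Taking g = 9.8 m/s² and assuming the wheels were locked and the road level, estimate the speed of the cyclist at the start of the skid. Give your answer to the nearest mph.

Initial speed ≈ 17 mph

Deceleration a = μg = 0.3 × 9.8 = 2.940 m/s².
v = √(2a·d) = √(2 × 2.940 × 10) = √58.800 = 7.6681 m/s.
= 7.6681 ÷ 0.44704 = 17.153 mph.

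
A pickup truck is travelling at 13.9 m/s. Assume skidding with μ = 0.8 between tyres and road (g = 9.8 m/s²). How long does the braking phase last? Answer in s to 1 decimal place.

Braking time ≈ 1.8 s

a = μg = 0.8 × 9.8 = 7.840 m/s².
Braking time = v/a = 13.9000 / 7.840 = 1.773 s.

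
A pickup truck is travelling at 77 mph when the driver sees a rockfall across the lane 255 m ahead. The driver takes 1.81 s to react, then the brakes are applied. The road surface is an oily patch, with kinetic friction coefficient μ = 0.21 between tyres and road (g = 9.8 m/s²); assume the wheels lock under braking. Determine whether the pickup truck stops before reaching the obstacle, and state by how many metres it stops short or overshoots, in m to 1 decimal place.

77 mph × 0.44704 = 34.4221 m/s.
a = μg = 0.21 × 9.8 = 2.058 m/s².
Reaction distance = 34.4221 × 1.81 = 62.304 m.
Braking distance = v²/(2a) = 1184.881 / 4.116 = 287.872 m.
Total stopping distance = 62.304 + 287.872 = 350.176 m, vs 255 m available — it cannot stop in time and overshoots by 350.176 − 255 = 95.176 m.

No — it overshoots by 95.2 m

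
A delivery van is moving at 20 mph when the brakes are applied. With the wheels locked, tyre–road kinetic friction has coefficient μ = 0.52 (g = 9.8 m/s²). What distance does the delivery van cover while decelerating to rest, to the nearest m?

Braking distance ≈ 8 m

20 mph × 0.44704 = 8.9408 m/s.
a = μg = 0.52 × 9.8 = 5.096 m/s².
Braking distance = v²/(2a) = 8.9408² / (2 × 5.096) = 79.938 / 10.192 = 7.843 m.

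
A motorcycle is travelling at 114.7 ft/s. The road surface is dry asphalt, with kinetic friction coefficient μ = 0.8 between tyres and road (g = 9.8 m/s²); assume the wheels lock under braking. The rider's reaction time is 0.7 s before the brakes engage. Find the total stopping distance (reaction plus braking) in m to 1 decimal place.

114.7 ft/s × 0.3048 = 34.9606 m/s.
a = μg = 0.8 × 9.8 = 7.840 m/s².
Reaction distance = v·t_r = 34.9606 × 0.7 = 24.472 m.
Braking distance = v²/(2a) = 34.9606² / (2 × 7.840) = 1222.244 / 15.680 = 77.949 m.
Total = 24.472 + 77.949 = 102.421 m.

Total stopping distance ≈ 102.4 m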